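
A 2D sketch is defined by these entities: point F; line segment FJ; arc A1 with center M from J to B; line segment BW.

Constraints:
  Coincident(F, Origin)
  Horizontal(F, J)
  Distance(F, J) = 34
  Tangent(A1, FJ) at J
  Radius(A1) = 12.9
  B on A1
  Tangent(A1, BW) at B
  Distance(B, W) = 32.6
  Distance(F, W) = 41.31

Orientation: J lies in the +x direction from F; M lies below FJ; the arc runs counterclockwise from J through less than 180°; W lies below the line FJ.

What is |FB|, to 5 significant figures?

23.480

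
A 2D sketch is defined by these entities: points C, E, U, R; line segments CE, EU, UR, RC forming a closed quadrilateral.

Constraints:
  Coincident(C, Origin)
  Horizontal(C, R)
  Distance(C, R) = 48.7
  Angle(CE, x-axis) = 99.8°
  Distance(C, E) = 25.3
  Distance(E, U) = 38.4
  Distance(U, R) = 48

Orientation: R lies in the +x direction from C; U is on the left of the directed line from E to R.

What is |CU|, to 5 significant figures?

52.620

Checks: |EU| = 38.40 ✓; |UR| = 48.00 ✓.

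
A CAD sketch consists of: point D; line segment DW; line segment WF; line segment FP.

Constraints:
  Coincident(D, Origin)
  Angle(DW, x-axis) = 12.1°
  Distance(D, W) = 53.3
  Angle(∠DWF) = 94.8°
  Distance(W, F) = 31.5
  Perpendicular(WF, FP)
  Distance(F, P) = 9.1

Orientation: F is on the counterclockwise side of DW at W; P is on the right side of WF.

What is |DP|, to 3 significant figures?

71.9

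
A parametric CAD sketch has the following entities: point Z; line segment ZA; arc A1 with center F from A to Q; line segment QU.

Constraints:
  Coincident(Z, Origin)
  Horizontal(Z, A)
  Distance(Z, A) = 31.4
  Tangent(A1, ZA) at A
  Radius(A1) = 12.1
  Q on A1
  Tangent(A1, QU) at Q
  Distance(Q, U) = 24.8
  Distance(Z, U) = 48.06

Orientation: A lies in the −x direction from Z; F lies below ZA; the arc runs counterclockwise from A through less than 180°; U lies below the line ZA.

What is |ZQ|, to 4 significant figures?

45.52

Checks: |FQ| = 12.10 ✓; ∠(FQ, QU) = 90.00° ✓; |QU| = 24.80 ✓; |ZU| = 48.06 ✓.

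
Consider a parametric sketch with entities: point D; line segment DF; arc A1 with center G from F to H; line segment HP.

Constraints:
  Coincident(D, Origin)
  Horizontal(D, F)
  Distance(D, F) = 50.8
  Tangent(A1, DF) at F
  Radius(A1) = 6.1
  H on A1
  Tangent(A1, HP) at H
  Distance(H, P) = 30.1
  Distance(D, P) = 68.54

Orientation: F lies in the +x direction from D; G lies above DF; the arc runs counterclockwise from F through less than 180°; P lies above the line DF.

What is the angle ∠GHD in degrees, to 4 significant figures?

8.712°

D is at the origin; D and F share the same y with |DF| = 50.8 and F on the +x side, so F = (50.80, 0.000). A1 meets DF tangentially, so GF is at right angles to DF, so G = F + (0, 6.1) = (50.80, 6.100). Since GH ⟂ HP (tangency), |GP| = √(6.1² + 30.1²) = 30.71 regardless of where H sits on A1. So P lies on both circle(D, 68.54) and circle(G, 30.71); the above-DF intersection is P = (58.41, 35.85). H is the foot of the tangent from P: H = (56.89, 5.791).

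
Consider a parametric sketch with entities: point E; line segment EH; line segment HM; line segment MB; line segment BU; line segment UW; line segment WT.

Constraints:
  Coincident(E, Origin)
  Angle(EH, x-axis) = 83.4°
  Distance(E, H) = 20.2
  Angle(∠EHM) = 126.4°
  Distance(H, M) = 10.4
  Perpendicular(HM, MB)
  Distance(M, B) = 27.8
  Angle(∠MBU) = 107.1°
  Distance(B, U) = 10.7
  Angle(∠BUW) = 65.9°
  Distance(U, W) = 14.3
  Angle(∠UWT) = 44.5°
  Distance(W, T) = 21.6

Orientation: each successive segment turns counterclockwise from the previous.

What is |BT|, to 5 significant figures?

7.6708

E is at the origin; EH runs at 83.4° with length 20.2, so H = (2.3217, 20.066). ∠EHM = 126.4° gives HM at 137.00° from the x-axis; with |HM| = 10.4, M = (-5.2843, 27.159). The perpendicularity gives MB at right angles to HM, so MB runs at -133.00°; with |MB| = 27.8, B = (-24.244, 6.8273). ∠MBU = 107.1° gives BU at -60.100° from the x-axis; with |BU| = 10.7, U = (-18.910, -2.4485). ∠BUW = 65.9° gives UW at 54.000° from the x-axis; with |UW| = 14.3, W = (-10.505, 9.1204). ∠UWT = 44.5° gives WT at -170.50° from the x-axis; with |WT| = 21.6, T = (-31.809, 5.5554). Then |BT| = |T − B| = 7.6708.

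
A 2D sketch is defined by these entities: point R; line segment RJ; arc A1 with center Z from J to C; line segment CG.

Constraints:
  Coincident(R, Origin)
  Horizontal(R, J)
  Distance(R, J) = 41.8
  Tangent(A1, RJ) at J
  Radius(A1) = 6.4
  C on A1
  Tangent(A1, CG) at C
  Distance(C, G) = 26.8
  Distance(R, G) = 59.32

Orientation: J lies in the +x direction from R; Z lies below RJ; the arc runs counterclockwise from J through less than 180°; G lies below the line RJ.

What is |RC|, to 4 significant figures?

37.46

Checks: R = (0.00, 0.00) ✓; |ZC| = 6.400 ✓; ∠(ZC, CG) = 90.00° ✓; |CG| = 26.80 ✓; |RG| = 59.32 ✓.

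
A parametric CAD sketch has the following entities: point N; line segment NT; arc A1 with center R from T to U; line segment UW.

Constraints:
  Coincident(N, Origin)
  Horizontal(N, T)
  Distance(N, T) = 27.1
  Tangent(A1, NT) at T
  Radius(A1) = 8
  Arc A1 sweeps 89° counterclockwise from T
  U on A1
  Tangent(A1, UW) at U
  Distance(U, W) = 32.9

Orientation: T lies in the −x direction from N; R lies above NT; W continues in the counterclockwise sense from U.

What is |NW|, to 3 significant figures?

44.8

N is at the origin; N and T share the same y with |NT| = 27.1 and T on the −x side, so T = (-27.1, 0.00). Since A1 is tangent to NT there, RT ⟂ NT, so R = T + (0, 8) = (-27.1, 8.00). On A1, T sits at bearing -90° from R; an 89° counterclockwise sweep puts U at bearing -1°, so U = R + 8.0·(cos -1°, sin -1°) = (-19.1, 7.86). Tangency of A1 to UW means the radius RU is perpendicular to UW, so UW runs along (−sin -1°, cos -1°); with |UW| = 32.9, W = (-18.5, 40.8). Then |NW| = |W − N| = 44.8.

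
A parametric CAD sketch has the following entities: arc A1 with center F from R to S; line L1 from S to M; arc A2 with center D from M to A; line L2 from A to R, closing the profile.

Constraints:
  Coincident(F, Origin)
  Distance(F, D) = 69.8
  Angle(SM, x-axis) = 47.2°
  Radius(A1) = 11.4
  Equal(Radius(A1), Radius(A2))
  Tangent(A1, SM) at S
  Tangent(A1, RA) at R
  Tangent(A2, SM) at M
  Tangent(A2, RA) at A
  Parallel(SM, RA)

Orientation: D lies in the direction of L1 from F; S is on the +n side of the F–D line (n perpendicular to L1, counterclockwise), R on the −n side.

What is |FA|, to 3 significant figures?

70.7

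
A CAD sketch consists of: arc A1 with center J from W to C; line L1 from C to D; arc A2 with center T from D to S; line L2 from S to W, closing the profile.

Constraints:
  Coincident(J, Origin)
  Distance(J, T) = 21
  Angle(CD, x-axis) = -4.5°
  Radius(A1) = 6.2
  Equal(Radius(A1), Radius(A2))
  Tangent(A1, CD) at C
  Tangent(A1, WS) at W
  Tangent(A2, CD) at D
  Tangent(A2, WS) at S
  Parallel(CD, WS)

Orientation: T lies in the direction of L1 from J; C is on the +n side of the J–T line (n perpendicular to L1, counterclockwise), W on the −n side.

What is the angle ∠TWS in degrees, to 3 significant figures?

16.4°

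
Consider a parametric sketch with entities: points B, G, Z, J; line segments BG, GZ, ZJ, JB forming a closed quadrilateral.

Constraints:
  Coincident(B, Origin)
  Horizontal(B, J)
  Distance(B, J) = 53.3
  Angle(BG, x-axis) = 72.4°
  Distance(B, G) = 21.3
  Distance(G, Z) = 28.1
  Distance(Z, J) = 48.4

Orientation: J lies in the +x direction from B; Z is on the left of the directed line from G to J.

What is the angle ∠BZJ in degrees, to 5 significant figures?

67.114°

Checks: |GZ| = 28.10 ✓; |ZJ| = 48.40 ✓.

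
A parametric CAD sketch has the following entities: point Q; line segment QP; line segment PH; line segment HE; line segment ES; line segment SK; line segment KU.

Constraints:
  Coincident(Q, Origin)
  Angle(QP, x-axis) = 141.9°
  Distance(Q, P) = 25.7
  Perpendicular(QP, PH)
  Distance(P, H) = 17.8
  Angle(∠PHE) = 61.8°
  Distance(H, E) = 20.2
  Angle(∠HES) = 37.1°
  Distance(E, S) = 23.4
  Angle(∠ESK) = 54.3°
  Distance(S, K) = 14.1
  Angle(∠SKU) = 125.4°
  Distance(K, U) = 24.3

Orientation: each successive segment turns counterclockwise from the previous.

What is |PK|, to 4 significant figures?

17.25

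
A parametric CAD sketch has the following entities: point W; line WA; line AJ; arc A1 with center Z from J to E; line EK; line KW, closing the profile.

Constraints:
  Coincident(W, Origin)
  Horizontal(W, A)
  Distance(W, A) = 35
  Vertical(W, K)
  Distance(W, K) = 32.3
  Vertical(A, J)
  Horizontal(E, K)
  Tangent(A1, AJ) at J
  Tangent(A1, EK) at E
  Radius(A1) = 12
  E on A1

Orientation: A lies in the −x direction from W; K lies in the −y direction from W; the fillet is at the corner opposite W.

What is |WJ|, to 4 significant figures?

40.46

W is at the origin; WA is horizontal with |WA| = 35.0 and A on the −x side, so A = (-35.00, 0.000). W and K share the same x with |WK| = 32.3 and K on the −y side, so K = (0.000, -32.30). The virtual corner opposite W is at (-35.00, -32.30). A1 meets AJ tangentially, so ZJ is at right angles to AJ and tangency of A1 to EK means the radius ZE is perpendicular to EK, with radius 12.0, so the center Z sits 12.0 in from both sides at Z = (-23.00, -20.30). That places the tangent points at J = (-35.00, -20.30) on AJ and E = (-23.00, -32.30) on EK. Then |WJ| = |J − W| = 40.46.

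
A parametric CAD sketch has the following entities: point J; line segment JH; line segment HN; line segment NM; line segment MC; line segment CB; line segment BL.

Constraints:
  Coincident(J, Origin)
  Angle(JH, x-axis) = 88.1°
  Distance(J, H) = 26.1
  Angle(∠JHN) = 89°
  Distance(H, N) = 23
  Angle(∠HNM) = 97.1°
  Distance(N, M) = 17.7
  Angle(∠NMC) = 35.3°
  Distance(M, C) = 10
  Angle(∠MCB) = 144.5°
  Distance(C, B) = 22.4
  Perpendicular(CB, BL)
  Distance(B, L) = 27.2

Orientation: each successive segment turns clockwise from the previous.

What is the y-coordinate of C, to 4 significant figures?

14.99

∠HNM = 97.1° gives NM at -85.80° from the x-axis; with |NM| = 17.7, M = (25.13, 7.270). ∠NMC = 35.3° gives MC at 129.5° from the x-axis; with |MC| = 10.0, C = (18.77, 14.99). So C.y = 14.99.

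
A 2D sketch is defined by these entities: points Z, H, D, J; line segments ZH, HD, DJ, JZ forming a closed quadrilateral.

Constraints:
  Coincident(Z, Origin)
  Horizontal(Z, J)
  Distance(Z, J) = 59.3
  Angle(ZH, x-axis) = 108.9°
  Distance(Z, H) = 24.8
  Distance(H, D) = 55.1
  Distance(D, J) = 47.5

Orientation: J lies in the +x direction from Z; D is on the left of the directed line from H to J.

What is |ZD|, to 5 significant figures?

61.835

Checks: |ZJ| = 59.30 ✓; |ZH| = 24.80 ✓; |HD| = 55.10 ✓; |DJ| = 47.50 ✓.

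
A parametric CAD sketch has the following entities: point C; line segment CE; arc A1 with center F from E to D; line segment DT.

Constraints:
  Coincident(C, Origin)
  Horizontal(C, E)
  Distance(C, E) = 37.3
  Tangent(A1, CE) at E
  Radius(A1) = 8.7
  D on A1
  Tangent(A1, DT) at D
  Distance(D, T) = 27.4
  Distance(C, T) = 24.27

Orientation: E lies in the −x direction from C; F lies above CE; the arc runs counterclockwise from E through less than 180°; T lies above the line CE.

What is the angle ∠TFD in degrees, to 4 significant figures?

72.38°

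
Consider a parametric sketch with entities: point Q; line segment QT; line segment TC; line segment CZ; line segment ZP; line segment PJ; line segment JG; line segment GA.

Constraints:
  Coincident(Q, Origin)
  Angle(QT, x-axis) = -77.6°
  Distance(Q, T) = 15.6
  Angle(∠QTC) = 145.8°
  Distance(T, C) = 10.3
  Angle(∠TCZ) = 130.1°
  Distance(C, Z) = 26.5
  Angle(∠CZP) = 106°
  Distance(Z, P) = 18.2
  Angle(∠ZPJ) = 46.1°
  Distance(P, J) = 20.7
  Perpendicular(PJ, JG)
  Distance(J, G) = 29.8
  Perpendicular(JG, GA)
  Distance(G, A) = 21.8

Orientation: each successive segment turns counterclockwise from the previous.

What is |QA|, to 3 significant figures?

63.2

Q is at the origin; QT runs at -77.6° with length 15.6, so T = (3.35, -15.2). ∠QTC = 145.8° gives TC at -43.4° from the x-axis; with |TC| = 10.3, C = (10.8, -22.3). ∠TCZ = 130.1° gives CZ at 6.50° from the x-axis; with |CZ| = 26.5, Z = (37.2, -19.3). ∠CZP = 106.0° gives ZP at 80.5° from the x-axis; with |ZP| = 18.2, P = (40.2, -1.36). ∠ZPJ = 46.1° gives PJ at -146° from the x-axis; with |PJ| = 20.7, J = (23.1, -13.1). PJ ⟂ JG, so JG runs at -55.6°; with |JG| = 29.8, G = (39.9, -37.6). JG ⟂ GA, so GA runs at 34.4°; with |GA| = 21.8, A = (57.9, -25.3). Then |QA| = |A − Q| = 63.2.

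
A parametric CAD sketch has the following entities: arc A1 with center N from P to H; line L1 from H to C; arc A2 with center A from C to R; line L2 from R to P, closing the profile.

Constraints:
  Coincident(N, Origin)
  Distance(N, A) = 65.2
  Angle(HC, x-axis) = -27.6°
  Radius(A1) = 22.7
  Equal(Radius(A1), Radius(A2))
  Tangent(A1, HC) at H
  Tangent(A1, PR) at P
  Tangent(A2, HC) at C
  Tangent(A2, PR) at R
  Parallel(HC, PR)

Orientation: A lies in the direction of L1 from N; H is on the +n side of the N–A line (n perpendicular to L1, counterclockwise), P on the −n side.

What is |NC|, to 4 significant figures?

69.04

The slot axis is L1's direction at -27.6°, so u = (cos -27.6°, sin -27.6°) = (0.8862, -0.4633) and n = (−sin -27.6°, cos -27.6°) = (0.4633, 0.8862). N is at the origin and A lies 65.2 along u from N, so A = 65.2·u = (57.78, -30.21). Tangency of A1 to both parallel lines with radius 22.7 puts H and P at N ± 22.7·n: H = (10.52, 20.12), P = (-10.52, -20.12). Equal radii place C and R the same way about A: C = A + 22.7·n = (68.30, -10.09), R = A − 22.7·n = (47.26, -50.32). Then |NC| = |C − N| = 69.04.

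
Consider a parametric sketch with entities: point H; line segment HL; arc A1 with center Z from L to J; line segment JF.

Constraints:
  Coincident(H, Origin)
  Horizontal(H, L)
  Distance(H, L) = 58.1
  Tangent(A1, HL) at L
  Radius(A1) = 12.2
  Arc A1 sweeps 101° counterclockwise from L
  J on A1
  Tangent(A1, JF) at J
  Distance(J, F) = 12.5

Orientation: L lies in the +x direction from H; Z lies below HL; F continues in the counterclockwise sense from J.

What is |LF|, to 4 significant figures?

28.46

H is at the origin; H and L share the same y with |HL| = 58.1 and L on the +x side, so L = (58.10, 0.000). A1 meets HL tangentially, so ZL is at right angles to HL, so Z = L + (0, -12.2) = (58.10, -12.20). On A1, L sits at bearing 90° from Z; a 101° counterclockwise sweep puts J at bearing 191°, so J = Z + 12.2·(cos 191°, sin 191°) = (46.12, -14.53). Tangency of A1 to JF means the radius ZJ is perpendicular to JF, so JF runs along (−sin 191°, cos 191°); with |JF| = 12.5, F = (48.51, -26.80). Then |LF| = |F − L| = 28.46.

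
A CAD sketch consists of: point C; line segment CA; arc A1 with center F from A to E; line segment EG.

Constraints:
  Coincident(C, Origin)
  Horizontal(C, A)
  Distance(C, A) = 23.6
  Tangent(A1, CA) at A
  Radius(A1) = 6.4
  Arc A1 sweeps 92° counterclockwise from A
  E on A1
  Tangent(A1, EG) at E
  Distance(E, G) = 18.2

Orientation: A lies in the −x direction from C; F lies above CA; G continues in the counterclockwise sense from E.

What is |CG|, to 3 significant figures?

30.6

C is at the origin; C and A share the same y with |CA| = 23.6 and A on the −x side, so A = (-23.6, 0.00). Since A1 is tangent to CA there, FA ⟂ CA, so F = A + (0, 6.4) = (-23.6, 6.40). On A1, A sits at bearing -90° from F; a 92° counterclockwise sweep puts E at bearing 2°, so E = F + 6.4·(cos 2°, sin 2°) = (-17.2, 6.62). Since A1 is tangent to EG there, FE ⟂ EG, so EG runs along (−sin 2°, cos 2°); with |EG| = 18.2, G = (-17.8, 24.8). Then |CG| = |G − C| = 30.6.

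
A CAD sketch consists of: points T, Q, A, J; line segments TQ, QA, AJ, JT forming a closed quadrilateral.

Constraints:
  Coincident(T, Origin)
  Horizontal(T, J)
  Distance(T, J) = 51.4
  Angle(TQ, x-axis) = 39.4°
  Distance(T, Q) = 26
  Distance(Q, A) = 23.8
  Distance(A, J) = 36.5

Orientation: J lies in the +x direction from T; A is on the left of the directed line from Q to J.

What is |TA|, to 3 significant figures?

49.7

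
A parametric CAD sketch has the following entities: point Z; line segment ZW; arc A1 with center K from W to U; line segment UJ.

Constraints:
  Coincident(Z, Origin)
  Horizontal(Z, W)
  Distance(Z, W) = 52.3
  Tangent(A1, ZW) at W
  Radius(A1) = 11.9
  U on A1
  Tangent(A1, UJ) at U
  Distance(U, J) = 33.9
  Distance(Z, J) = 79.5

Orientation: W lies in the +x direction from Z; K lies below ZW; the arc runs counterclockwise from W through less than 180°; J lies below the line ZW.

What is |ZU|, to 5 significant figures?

47.492

Checks: |KU| = 11.90 ✓; ∠(KU, UJ) = 90.00° ✓; |UJ| = 33.90 ✓; |ZJ| = 79.50 ✓.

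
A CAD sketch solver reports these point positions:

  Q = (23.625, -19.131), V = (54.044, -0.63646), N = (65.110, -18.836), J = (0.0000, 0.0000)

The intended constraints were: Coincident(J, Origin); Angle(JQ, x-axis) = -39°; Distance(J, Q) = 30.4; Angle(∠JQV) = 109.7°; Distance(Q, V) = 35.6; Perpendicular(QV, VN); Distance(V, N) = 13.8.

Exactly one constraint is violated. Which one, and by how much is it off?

Distance(V, N) = 13.8 — off by 7.50.

J = (0.00, 0.00) ✓; JQ at -39.00° ✓; |JQ| = 30.40 ✓; ∠JQV = 109.7° ✓; |QV| = 35.60 ✓; ∠(QV, VN) = 90.00° ✓; |VN| = 21.30 ✗.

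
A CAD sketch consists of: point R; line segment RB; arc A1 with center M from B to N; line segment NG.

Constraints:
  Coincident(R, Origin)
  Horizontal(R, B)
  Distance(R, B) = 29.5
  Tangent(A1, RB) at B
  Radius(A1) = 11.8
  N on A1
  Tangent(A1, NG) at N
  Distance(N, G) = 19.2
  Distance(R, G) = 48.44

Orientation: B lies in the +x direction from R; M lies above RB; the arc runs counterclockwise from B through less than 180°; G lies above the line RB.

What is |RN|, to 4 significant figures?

43.55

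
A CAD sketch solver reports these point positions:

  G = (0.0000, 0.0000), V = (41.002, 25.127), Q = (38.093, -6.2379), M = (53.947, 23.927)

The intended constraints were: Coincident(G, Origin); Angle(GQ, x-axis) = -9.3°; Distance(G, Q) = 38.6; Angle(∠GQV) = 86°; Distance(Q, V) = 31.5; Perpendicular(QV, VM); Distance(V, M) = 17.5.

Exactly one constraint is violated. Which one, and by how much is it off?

Distance(V, M) = 17.5 — off by 4.50.

G = (0.00, 0.00) ✓; GQ at -9.300° ✓; |GQ| = 38.60 ✓; ∠GQV = 86.00° ✓; |QV| = 31.50 ✓; ∠(QV, VM) = 90.00° ✓; |VM| = 13.00 ✗.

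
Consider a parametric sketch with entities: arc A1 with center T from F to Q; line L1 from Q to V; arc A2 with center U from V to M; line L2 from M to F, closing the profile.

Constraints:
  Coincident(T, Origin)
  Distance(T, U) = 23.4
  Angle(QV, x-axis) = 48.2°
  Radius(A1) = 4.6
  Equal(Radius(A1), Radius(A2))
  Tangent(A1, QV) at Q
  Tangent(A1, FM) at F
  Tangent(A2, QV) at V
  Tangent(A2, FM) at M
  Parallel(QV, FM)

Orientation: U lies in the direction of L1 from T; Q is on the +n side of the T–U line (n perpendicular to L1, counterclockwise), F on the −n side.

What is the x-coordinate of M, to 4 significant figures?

19.03

The slot axis is L1's direction at 48.2°, so u = (cos 48.2°, sin 48.2°) = (0.6665, 0.7455) and n = (−sin 48.2°, cos 48.2°) = (-0.7455, 0.6665). T is at the origin and U lies 23.4 along u from T, so U = 23.4·u = (15.60, 17.44). Tangency of A1 to both parallel lines with radius 4.6 puts Q and F at T ± 4.6·n: Q = (-3.429, 3.066), F = (3.429, -3.066). Equal radii place V and M the same way about U: V = U + 4.6·n = (12.17, 20.51), M = U − 4.6·n = (19.03, 14.38). So M.x = 19.03.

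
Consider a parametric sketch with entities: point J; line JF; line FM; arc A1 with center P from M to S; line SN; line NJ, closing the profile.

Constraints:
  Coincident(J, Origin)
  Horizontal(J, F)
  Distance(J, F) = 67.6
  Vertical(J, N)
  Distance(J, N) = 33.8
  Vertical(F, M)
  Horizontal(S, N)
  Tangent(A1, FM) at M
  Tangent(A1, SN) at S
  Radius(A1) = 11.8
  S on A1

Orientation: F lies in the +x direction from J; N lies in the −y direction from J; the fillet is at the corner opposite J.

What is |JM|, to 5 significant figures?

71.090

J is at the origin; JF is horizontal with |JF| = 67.6 and F on the +x side, so F = (67.600, 0.0000). J and N share the same x with |JN| = 33.8 and N on the −y side, so N = (0.0000, -33.800). The virtual corner opposite J is at (67.600, -33.800). The tangent condition forces PM to be normal to FM and the tangent condition forces PS to be normal to SN, with radius 11.8, so the center P sits 11.8 in from both sides at P = (55.800, -22.000). That places the tangent points at M = (67.600, -22.000) on FM and S = (55.800, -33.800) on SN. Then |JM| = |M − J| = 71.090.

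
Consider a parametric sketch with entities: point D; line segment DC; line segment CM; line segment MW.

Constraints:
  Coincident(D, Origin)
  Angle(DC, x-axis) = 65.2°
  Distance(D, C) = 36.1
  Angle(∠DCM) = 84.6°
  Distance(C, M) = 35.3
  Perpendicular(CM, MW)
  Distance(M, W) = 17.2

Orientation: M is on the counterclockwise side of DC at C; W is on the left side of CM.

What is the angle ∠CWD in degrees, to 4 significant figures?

56.41°

∠DCM = 84.6°, so CM runs at 65.2° + (180° − 84.6°) = 160.6° from the x-axis; with |CM| = 35.3, M = C + 35.3·(cos 160.6°, sin 160.6°) = (-18.15, 44.50). CM is perpendicular to MW; with |MW| = 17.2 on the left of CM, W = M + 17.2·(-0.3322, -0.9432) = (-23.87, 28.27). Then cos ∠CWD = WC·WD / (|WC||WD|), giving 56.41°.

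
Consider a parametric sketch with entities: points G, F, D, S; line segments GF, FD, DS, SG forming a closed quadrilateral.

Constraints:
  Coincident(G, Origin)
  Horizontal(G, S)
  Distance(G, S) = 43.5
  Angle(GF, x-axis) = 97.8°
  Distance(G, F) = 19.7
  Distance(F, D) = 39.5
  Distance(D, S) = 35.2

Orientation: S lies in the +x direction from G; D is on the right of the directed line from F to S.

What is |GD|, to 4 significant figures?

21.09

Checks: |GS| = 43.50 ✓; |GF| = 19.70 ✓; |FD| = 39.50 ✓; |DS| = 35.20 ✓.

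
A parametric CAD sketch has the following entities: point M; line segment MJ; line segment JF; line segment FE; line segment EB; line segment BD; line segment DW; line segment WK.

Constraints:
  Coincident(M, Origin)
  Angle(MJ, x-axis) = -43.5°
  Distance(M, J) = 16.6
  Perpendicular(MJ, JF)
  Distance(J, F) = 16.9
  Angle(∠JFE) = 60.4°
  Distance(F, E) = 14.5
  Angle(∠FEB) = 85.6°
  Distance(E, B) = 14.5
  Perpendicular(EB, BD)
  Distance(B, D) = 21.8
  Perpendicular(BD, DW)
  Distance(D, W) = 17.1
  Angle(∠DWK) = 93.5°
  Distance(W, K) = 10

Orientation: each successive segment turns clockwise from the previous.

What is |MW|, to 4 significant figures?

31.70

EB ⟂ BD, so BD runs at -77.50°; with |BD| = 21.8, D = (15.07, -27.96). BD is perpendicular to DW, so DW runs at -167.5°; with |DW| = 17.1, W = (-1.627, -31.66). Then |MW| = |W − M| = 31.70.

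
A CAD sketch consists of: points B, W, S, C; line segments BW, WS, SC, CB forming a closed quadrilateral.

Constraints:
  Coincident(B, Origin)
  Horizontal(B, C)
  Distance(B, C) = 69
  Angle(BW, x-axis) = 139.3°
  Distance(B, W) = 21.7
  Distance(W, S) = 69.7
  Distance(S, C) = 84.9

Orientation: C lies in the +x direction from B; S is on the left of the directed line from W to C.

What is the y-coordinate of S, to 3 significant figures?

71.5

B is at the origin; BC is horizontal with |BC| = 69.0 and C in +x, so C = (69.0, 0). BW runs at 139.3° with |BW| = 21.7, so W = (-16.5, 14.2). S is determined by |WS| = 69.7 and |SC| = 84.9 together: it lies at the intersection of circle(W, 69.7) and circle(C, 84.9). With |WC| = 86.6, the foot of the radical line on WC is 29.7 from W and the perpendicular offset is √(69.7² − 29.7²) = 63.0. Taking the left-of-WC solution: S = (23.2, 71.5).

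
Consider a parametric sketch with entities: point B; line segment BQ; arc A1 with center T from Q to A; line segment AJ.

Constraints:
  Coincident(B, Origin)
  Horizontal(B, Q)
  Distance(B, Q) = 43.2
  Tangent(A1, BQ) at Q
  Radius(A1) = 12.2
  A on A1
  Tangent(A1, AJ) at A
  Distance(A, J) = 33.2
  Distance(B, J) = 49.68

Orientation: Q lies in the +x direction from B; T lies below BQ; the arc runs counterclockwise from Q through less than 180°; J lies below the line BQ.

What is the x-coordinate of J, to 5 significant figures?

25.341

B is at the origin; BQ is horizontal with |BQ| = 43.2 and Q on the +x side, so Q = (43.200, 0.0000). The tangent condition forces TQ to be normal to BQ, so T = Q + (0, -12.2) = (43.200, -12.200). Since TA ⟂ AJ (tangency), |TJ| = √(12.2² + 33.2²) = 35.371 regardless of where A sits on A1. So J lies on both circle(B, 49.68) and circle(T, 35.371); the below-BQ intersection is J = (25.341, -42.731). A is the foot of the tangent from J: A = (31.191, -10.050).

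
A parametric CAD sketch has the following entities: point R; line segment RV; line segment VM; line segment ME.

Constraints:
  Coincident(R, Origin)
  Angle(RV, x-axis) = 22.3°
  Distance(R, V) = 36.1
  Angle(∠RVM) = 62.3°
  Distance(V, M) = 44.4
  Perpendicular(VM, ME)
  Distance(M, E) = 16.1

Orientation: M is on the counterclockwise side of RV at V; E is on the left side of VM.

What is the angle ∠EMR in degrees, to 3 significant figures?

40.8°

R is at the origin; RV runs at 22.3° with length 36.1, so V = 36.1·(cos 22.3°, sin 22.3°) = (33.4, 13.7). ∠RVM = 62.3°, so VM runs at 22.3° + (180° − 62.3°) = 140° from the x-axis; with |VM| = 44.4, M = V + 44.4·(cos 140°, sin 140°) = (-0.612, 42.2). VM ⟂ ME; with |ME| = 16.1 on the left of VM, E = M + 16.1·(-0.643, -0.766) = (-11.0, 29.9). Then cos ∠EMR = ME·MR / (|ME||MR|), giving 40.8°.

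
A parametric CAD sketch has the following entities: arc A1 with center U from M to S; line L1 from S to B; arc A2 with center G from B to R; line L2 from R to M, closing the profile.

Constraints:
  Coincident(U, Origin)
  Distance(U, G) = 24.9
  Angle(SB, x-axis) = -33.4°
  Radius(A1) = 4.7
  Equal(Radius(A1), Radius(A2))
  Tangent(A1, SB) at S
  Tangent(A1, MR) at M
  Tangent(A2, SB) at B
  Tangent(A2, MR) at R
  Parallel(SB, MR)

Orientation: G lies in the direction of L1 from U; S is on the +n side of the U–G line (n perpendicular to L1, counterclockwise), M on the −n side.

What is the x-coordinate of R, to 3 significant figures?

18.2

Tangency of A1 to both parallel lines with radius 4.7 puts S and M at U ± 4.7·n: S = (2.59, 3.92), M = (-2.59, -3.92). Equal radii place B and R the same way about G: B = G + 4.7·n = (23.4, -9.78), R = G − 4.7·n = (18.2, -17.6). So R.x = 18.2.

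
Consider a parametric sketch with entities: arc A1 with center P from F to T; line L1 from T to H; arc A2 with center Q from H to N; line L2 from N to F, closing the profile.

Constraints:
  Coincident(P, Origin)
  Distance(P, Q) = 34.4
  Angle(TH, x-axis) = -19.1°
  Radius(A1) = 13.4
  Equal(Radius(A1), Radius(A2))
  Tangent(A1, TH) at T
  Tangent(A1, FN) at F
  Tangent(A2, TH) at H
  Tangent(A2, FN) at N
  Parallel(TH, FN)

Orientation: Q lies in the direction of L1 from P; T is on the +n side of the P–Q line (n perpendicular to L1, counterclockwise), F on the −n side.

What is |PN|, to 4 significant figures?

36.92

The slot axis is L1's direction at -19.1°, so u = (cos -19.1°, sin -19.1°) = (0.9449, -0.3272) and n = (−sin -19.1°, cos -19.1°) = (0.3272, 0.9449). P is at the origin and Q lies 34.4 along u from P, so Q = 34.4·u = (32.51, -11.26). Tangency of A1 to both parallel lines with radius 13.4 puts T and F at P ± 13.4·n: T = (4.385, 12.66), F = (-4.385, -12.66). Equal radii place H and N the same way about Q: H = Q + 13.4·n = (36.89, 1.406), N = Q − 13.4·n = (28.12, -23.92). Then |PN| = |N − P| = 36.92.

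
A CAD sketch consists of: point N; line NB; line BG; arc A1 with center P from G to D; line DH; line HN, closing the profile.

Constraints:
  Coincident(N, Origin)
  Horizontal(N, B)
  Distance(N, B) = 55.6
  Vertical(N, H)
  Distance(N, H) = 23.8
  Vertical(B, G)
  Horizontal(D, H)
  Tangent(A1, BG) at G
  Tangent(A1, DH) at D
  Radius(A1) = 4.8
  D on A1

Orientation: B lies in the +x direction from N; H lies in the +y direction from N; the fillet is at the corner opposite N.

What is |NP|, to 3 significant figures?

54.2

N is at the origin; NB is horizontal with |NB| = 55.6 and B on the +x side, so B = (55.6, 0.00). N and H share the same x with |NH| = 23.8 and H on the +y side, so H = (0.00, 23.8). The virtual corner opposite N is at (55.6, 23.8). Since A1 is tangent to BG there, PG ⟂ BG and the tangent condition forces PD to be normal to DH, with radius 4.8, so the center P sits 4.8 in from both sides at P = (50.8, 19.0). Then |NP| = |P − N| = 54.2.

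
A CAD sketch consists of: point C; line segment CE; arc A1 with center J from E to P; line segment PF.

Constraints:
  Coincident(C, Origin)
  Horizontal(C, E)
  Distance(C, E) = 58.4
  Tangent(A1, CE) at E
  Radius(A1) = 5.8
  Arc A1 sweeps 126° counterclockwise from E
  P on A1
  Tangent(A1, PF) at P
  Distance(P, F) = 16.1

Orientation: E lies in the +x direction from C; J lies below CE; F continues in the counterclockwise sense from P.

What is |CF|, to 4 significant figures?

66.97

On A1, E sits at bearing 90° from J; a 126° counterclockwise sweep puts P at bearing 216°, so P = J + 5.8·(cos 216°, sin 216°) = (53.71, -9.209). Tangency of A1 to PF means the radius JP is perpendicular to PF, so PF runs along (−sin 216°, cos 216°); with |PF| = 16.1, F = (63.17, -22.23). Then |CF| = |F − C| = 66.97.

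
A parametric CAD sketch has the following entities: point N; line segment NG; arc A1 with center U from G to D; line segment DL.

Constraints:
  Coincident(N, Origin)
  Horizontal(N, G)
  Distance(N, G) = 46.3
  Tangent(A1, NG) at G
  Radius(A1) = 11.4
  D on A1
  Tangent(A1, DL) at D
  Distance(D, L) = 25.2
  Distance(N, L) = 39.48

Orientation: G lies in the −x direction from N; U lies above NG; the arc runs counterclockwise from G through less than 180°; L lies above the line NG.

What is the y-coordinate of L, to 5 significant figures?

29.920

Checks: |NG| = 46.30 ✓; |UD| = 11.40 ✓; ∠(UD, DL) = 90.00° ✓; |DL| = 25.20 ✓; |NL| = 39.48 ✓.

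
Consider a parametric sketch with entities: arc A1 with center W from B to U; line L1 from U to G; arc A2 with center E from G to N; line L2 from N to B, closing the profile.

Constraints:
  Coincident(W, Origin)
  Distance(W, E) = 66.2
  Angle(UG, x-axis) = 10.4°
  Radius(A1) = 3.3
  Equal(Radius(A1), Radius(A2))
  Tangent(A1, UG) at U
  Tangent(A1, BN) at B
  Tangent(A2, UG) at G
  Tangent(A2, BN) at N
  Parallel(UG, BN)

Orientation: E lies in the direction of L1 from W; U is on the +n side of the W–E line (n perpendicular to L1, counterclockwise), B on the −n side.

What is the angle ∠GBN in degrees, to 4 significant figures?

5.693°

The slot axis is L1's direction at 10.4°, so u = (cos 10.4°, sin 10.4°) = (0.9836, 0.1805) and n = (−sin 10.4°, cos 10.4°) = (-0.1805, 0.9836). W is at the origin and E lies 66.2 along u from W, so E = 66.2·u = (65.11, 11.95). Tangency of A1 to both parallel lines with radius 3.3 puts U and B at W ± 3.3·n: U = (-0.5957, 3.246), B = (0.5957, -3.246). Equal radii place G and N the same way about E: G = E + 3.3·n = (64.52, 15.20), N = E − 3.3·n = (65.71, 8.705). Then cos ∠GBN = BG·BN / (|BG||BN|), giving 5.693°.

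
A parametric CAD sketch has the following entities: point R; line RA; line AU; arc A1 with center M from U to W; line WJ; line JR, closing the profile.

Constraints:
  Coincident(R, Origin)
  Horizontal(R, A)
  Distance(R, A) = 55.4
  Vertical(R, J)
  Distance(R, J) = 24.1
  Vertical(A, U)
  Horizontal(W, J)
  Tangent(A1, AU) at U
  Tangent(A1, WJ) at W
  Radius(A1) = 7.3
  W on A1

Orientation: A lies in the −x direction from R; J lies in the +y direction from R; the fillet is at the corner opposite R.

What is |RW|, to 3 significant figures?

53.8

R is at the origin; RA is horizontal with |RA| = 55.4 and A on the −x side, so A = (-55.4, 0.00). RJ is vertical with |RJ| = 24.1 and J on the +y side, so J = (0.00, 24.1). The virtual corner opposite R is at (-55.4, 24.1). A1 meets AU tangentially, so MU is at right angles to AU and tangency of A1 to WJ means the radius MW is perpendicular to WJ, with radius 7.3, so the center M sits 7.3 in from both sides at M = (-48.1, 16.8). That places the tangent points at U = (-55.4, 16.8) on AU and W = (-48.1, 24.1) on WJ. Then |RW| = |W − R| = 53.8.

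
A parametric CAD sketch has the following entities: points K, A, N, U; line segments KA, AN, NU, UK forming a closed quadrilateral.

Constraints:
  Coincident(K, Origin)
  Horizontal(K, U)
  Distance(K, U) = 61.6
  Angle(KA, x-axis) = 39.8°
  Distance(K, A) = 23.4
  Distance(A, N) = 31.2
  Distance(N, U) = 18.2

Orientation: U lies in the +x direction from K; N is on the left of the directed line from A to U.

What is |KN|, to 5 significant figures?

50.887

K is at the origin; KU is horizontal with |KU| = 61.6 and U in +x, so U = (61.6, 0). KA runs at 39.8° with |KA| = 23.4, so A = (17.978, 14.979). N is determined by |AN| = 31.2 and |NU| = 18.2 together: it lies at the intersection of circle(A, 31.2) and circle(U, 18.2). With |AU| = 46.122, the foot of the radical line on AU is 30.023 from A and the perpendicular offset is √(31.2² − 30.023²) = 8.4887. Taking the left-of-AU solution: N = (49.130, 13.257).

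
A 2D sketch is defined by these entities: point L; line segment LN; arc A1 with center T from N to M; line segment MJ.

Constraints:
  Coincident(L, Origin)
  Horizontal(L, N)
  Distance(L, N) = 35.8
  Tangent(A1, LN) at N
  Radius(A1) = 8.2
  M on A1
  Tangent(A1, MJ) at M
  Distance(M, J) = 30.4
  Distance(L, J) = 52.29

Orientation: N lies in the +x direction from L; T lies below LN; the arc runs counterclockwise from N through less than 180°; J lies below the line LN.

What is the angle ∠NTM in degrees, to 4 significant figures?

102.0°

L is at the origin; L and N share the same y with |LN| = 35.8 and N on the +x side, so N = (35.80, 0.000). Tangency of A1 to LN means the radius TN is perpendicular to LN, so T = N + (0, -8.2) = (35.80, -8.200). Since TM ⟂ MJ (tangency), |TJ| = √(8.2² + 30.4²) = 31.49 regardless of where M sits on A1. So J lies on both circle(L, 52.29) and circle(T, 31.49); the below-LN intersection is J = (34.10, -39.64). M is the foot of the tangent from J: M = (27.78, -9.905).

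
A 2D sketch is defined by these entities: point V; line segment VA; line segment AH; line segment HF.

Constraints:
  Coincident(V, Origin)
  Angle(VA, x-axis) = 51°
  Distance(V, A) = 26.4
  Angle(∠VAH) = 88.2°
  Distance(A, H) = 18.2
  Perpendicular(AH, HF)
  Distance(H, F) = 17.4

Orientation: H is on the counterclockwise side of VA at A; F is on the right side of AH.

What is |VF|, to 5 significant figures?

47.107

∠VAH = 88.2°, so AH runs at 51.0° + (180° − 88.2°) = 142.80° from the x-axis; with |AH| = 18.2, H = A + 18.2·(cos 142.80°, sin 142.80°) = (2.1172, 31.520). The perpendicularity gives HF at right angles to AH; with |HF| = 17.4 on the right of AH, F = H + 17.4·(0.60460, 0.79653) = (12.637, 45.380). Then |VF| = |F − V| = 47.107.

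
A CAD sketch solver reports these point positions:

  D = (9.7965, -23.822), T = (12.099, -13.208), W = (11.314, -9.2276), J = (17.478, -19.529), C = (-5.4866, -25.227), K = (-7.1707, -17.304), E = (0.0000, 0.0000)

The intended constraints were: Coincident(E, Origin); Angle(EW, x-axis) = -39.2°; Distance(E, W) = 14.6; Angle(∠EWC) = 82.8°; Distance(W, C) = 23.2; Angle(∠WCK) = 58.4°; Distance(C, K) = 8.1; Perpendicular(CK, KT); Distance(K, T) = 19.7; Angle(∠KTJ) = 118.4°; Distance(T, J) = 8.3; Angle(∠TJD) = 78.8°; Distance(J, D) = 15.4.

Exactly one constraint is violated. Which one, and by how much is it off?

Distance(J, D) = 15.4 — off by 6.60.

E = (0.00, 0.00) ✓; EW at -39.20° ✓; |EW| = 14.60 ✓; ∠EWC = 82.80° ✓; |WC| = 23.20 ✓; ∠WCK = 58.40° ✓; |CK| = 8.100 ✓; ∠(CK, KT) = 90.00° ✓; |KT| = 19.70 ✓; ∠KTJ = 118.4° ✓; |TJ| = 8.300 ✓; ∠TJD = 78.80° ✓; |JD| = 8.800 ✗.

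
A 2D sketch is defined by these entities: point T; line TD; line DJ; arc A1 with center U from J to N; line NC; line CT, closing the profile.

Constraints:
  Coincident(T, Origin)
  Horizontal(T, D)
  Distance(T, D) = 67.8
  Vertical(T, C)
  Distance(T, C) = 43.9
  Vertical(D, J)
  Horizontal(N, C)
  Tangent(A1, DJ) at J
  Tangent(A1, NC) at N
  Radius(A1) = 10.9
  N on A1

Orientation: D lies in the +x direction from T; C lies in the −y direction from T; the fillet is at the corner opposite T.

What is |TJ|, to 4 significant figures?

75.40

T is at the origin; T and D share the same y with |TD| = 67.8 and D on the +x side, so D = (67.80, 0.000). T and C share the same x with |TC| = 43.9 and C on the −y side, so C = (0.000, -43.90). The virtual corner opposite T is at (67.80, -43.90). A1 meets DJ tangentially, so UJ is at right angles to DJ and the tangent condition forces UN to be normal to NC, with radius 10.9, so the center U sits 10.9 in from both sides at U = (56.90, -33.00). That places the tangent points at J = (67.80, -33.00) on DJ and N = (56.90, -43.90) on NC. Then |TJ| = |J − T| = 75.40.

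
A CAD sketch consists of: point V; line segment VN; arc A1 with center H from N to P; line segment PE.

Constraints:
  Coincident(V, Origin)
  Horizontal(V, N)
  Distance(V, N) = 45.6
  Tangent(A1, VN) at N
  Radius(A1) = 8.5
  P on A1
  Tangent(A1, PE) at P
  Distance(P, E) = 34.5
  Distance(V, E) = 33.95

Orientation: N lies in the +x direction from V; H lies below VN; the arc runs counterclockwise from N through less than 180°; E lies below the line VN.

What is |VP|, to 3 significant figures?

39.2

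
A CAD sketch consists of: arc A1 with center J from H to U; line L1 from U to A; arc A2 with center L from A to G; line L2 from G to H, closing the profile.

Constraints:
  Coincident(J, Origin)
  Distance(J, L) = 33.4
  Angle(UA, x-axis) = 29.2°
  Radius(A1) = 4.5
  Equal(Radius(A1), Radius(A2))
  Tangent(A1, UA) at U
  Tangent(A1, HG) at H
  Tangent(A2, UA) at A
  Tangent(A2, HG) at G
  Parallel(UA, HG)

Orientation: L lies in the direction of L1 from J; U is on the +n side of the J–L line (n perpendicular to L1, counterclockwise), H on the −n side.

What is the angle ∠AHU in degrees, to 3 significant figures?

74.9°

The slot axis is L1's direction at 29.2°, so u = (cos 29.2°, sin 29.2°) = (0.873, 0.488) and n = (−sin 29.2°, cos 29.2°) = (-0.488, 0.873). J is at the origin and L lies 33.4 along u from J, so L = 33.4·u = (29.2, 16.3). Tangency of A1 to both parallel lines with radius 4.5 puts U and H at J ± 4.5·n: U = (-2.20, 3.93), H = (2.20, -3.93). Equal radii place A and G the same way about L: A = L + 4.5·n = (27.0, 20.2), G = L − 4.5·n = (31.4, 12.4). Then cos ∠AHU = HA·HU / (|HA||HU|), giving 74.9°.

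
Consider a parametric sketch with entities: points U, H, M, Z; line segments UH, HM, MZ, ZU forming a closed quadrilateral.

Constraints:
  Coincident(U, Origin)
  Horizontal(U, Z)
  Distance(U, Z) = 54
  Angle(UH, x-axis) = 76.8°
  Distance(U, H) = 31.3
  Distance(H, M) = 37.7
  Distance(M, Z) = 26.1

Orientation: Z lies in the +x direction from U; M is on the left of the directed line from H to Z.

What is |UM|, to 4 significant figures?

50.52

U is at the origin; U and Z share the same y with |UZ| = 54.0 and Z in +x, so Z = (54.0, 0). UH runs at 76.8° with |UH| = 31.3, so H = (7.147, 30.47). M is determined by |HM| = 37.7 and |MZ| = 26.1 together: it lies at the intersection of circle(H, 37.7) and circle(Z, 26.1). With |HZ| = 55.89, the foot of the radical line on HZ is 34.57 from H and the perpendicular offset is √(37.7² − 34.57²) = 15.05. Taking the left-of-HZ solution: M = (44.33, 24.24).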